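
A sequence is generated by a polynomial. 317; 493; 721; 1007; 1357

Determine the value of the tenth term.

First differences: 176 , 228 , 286 , 350
Second differences: 52 , 58 , 64
Third differences: 6 , 6
Third differences constant at 6.
64 + 6 = 70;  350 + 70 = 420;  1357 + 420 = 1777
70 + 6 = 76;  420 + 76 = 496;  1777 + 496 = 2273
76 + 6 = 82;  496 + 82 = 578;  2273 + 578 = 2851
82 + 6 = 88;  578 + 88 = 666;  2851 + 666 = 3517
88 + 6 = 94;  666 + 94 = 760;  3517 + 760 = 4277

4277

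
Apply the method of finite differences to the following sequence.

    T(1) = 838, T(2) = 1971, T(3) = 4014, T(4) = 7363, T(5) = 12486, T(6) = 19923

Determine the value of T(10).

86131

1133  2043  3349  5123  7437
910  1306  1774  2314
396  468  540
72  72
Constant fourth difference = 72, so extend:
540 + 72 = 612;  2314 + 612 = 2926;  7437 + 2926 = 10363;  19923 + 10363 = 30286
612 + 72 = 684;  2926 + 684 = 3610;  10363 + 3610 = 13973;  30286 + 13973 = 44259
684 + 72 = 756;  3610 + 756 = 4366;  13973 + 4366 = 18339;  44259 + 18339 = 62598
756 + 72 = 828;  4366 + 828 = 5194;  18339 + 5194 = 23533;  62598 + 23533 = 86131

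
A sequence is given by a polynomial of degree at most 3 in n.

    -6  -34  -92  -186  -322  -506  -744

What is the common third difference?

First differences: -28, -58, -94, -136, -184, -238
Second differences: -30, -36, -42, -48, -54
Third differences: -6, -6, -6, -6

-6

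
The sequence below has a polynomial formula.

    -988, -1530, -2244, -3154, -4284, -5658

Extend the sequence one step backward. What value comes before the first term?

-594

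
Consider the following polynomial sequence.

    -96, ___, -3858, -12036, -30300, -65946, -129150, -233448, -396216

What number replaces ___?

-870

Using the last 7 terms:
-8178  -18264  -35646  -63204  -104298  -162768
-10086  -17382  -27558  -41094  -58470
-7296  -10176  -13536  -17376
-2880  -3360  -3840
-480  -480
Constant fifth difference = -480.
Extend backward: -2880 + 480 = -2400;  -7296 + 2400 = -4896;  -10086 + 4896 = -5190;  -8178 + 5190 = -2988;  -3858 + 2988 = -870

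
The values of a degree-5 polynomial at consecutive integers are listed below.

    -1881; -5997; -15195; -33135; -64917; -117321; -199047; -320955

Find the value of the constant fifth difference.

-240

Δ: -4116, -9198, -17940, -31782, -52404, -81726, -121908
Δ²: -5082, -8742, -13842, -20622, -29322, -40182
Δ³: -3660, -5100, -6780, -8700, -10860
Δ⁴: -1440, -1680, -1920, -2160
Δ⁵: -240, -240, -240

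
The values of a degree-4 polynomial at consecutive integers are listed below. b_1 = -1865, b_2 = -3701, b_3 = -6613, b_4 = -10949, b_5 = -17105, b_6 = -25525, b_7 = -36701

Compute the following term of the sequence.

-1836  -2912  -4336  -6156  -8420  -11176
-1076  -1424  -1820  -2264  -2756
-348  -396  -444  -492
-48  -48  -48
The fourth differences are constant (-48).
-492 − 48 = -540;  -2756 − 540 = -3296;  -11176 − 3296 = -14472;  -36701 − 14472 = -51173

-51173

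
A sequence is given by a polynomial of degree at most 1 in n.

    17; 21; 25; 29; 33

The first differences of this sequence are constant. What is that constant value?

Δ: 4, 4, 4, 4

4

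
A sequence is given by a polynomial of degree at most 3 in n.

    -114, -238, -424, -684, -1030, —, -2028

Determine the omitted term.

Using the first 5 terms:
D1: -124  -186  -260  -346
D2: -62  -74  -86
D3: -12  -12
Constant third difference = -12.
Extend forward: -86 − 12 = -98;  -346 − 98 = -444;  -1030 − 444 = -1474

-1474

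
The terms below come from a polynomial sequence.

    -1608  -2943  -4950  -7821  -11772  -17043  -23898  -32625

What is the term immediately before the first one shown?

D1: -1335  -2007  -2871  -3951  -5271  -6855  -8727
D2: -672  -864  -1080  -1320  -1584  -1872
D3: -192  -216  -240  -264  -288
D4: -24  -24  -24  -24
The fourth differences are constant at -24.
Work back: -192 + 24 = -168;  -672 + 168 = -504;  -1335 + 504 = -831;  -1608 + 831 = -777

-777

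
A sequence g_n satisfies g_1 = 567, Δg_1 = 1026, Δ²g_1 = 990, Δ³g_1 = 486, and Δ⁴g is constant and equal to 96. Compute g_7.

Build the table forward from the leading diagonal:
D4: 96, 96, 96, 96, 96, 96, 96
D3: 486, 582, 678, 774, 870, 966, 1062
D2: 990, 1476, 2058, 2736, 3510, 4380, 5346
D1: 1026, 2016, 3492, 5550, 8286, 11796, 16176
g: 567, 1593, 3609, 7101, 12651, 20937, 32733

32733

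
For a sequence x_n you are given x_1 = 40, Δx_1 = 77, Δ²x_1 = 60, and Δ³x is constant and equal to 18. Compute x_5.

780

Build the table forward from the leading diagonal:
Third differences: 18, 18, 18, 18, 18
Second differences: 60, 78, 96, 114, 132
First differences: 77, 137, 215, 311, 425
x: 40, 117, 254, 469, 780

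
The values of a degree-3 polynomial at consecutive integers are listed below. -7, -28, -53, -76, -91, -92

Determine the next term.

First differences: -21, -25, -23, -15, -1
Second differences: -4, 2, 8, 14
Third differences: 6, 6, 6
Third differences constant at 6.
14 + 6 = 20;  -1 + 20 = 19;  -92 + 19 = -73

-73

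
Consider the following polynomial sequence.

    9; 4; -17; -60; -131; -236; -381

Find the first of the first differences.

-5

First differences: -5, -21, -43, -71, -105, -145
Second differences: -16, -22, -28, -34, -40
Third differences: -6, -6, -6, -6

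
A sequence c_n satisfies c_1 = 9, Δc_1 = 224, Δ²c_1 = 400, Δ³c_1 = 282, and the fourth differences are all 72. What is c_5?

4505

Build the table forward from the leading diagonal:
Fourth differences: 72  72  72  72  72
Third differences: 282  354  426  498  570
Second differences: 400  682  1036  1462  1960
First differences: 224  624  1306  2342  3804
c: 9  233  857  2163  4505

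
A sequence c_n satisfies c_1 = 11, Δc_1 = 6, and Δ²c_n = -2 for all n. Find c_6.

21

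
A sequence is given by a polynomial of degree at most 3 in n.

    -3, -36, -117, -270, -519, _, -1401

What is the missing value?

Using the first 5 terms:
-33  -81  -153  -249
-48  -72  -96
-24  -24
Constant third difference = -24.
Extend forward: -96 − 24 = -120;  -249 − 120 = -369;  -519 − 369 = -888

-888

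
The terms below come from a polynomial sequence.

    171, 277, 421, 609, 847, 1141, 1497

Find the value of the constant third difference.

6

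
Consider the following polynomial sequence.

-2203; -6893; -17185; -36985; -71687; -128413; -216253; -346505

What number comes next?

Δ: -4690  -10292  -19800  -34702  -56726  -87840  -130252
Δ²: -5602  -9508  -14902  -22024  -31114  -42412
Δ³: -3906  -5394  -7122  -9090  -11298
Δ⁴: -1488  -1728  -1968  -2208
Δ⁵: -240  -240  -240
The fifth differences are constant (-240).
-2208 − 240 = -2448;  -11298 − 2448 = -13746;  -42412 − 13746 = -56158;  -130252 − 56158 = -186410;  -346505 − 186410 = -532915

-532915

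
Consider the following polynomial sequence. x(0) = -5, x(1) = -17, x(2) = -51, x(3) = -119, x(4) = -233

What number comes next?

D1: -12  -34  -68  -114
D2: -22  -34  -46
D3: -12  -12
Constant third difference = -12, so extend:
-46 − 12 = -58;  -114 − 58 = -172;  -233 − 172 = -405

-405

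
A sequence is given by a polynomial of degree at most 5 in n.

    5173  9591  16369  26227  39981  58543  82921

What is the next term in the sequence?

114219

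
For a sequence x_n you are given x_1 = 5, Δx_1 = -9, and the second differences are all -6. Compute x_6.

-100

Build the table forward from the leading diagonal:
D2: -6, -6, -6, -6, -6, -6
D1: -9, -15, -21, -27, -33, -39
x: 5, -4, -19, -40, -67, -100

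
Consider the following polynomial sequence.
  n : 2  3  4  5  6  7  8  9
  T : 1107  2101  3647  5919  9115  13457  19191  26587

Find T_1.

515

994  1546  2272  3196  4342  5734  7396
552  726  924  1146  1392  1662
174  198  222  246  270
24  24  24  24
The fourth differences are constant at 24.
Work back: 174 − 24 = 150;  552 − 150 = 402;  994 − 402 = 592;  1107 − 592 = 515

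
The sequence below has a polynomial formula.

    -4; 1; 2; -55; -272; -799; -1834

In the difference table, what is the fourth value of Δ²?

-310

First differences: 5, 1, -57, -217, -527, -1035
Second differences: -4, -58, -160, -310, -508
Third differences: -54, -102, -150, -198
Fourth differences: -48, -48, -48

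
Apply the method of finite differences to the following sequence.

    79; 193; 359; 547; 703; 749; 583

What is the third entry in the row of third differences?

Δ: 114, 166, 188, 156, 46, -166
Δ²: 52, 22, -32, -110, -212
Δ³: -30, -54, -78, -102
Δ⁴: -24, -24, -24

-78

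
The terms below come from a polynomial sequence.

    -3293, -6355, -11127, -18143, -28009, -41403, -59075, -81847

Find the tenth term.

-146339

-3062  -4772  -7016  -9866  -13394  -17672  -22772
-1710  -2244  -2850  -3528  -4278  -5100
-534  -606  -678  -750  -822
-72  -72  -72  -72
The fourth differences are constant (-72).
-822 − 72 = -894;  -5100 − 894 = -5994;  -22772 − 5994 = -28766;  -81847 − 28766 = -110613
-894 − 72 = -966;  -5994 − 966 = -6960;  -28766 − 6960 = -35726;  -110613 − 35726 = -146339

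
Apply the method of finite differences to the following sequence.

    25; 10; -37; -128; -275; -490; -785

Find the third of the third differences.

-12

First differences: -15, -47, -91, -147, -215, -295
Second differences: -32, -44, -56, -68, -80
Third differences: -12, -12, -12, -12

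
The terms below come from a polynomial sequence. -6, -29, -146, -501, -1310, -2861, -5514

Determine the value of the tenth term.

-24765

Δ: -23, -117, -355, -809, -1551, -2653
Δ²: -94, -238, -454, -742, -1102
Δ³: -144, -216, -288, -360
Δ⁴: -72, -72, -72
Fourth differences constant at -72.
-360 − 72 = -432;  -1102 − 432 = -1534;  -2653 − 1534 = -4187;  -5514 − 4187 = -9701
-432 − 72 = -504;  -1534 − 504 = -2038;  -4187 − 2038 = -6225;  -9701 − 6225 = -15926
-504 − 72 = -576;  -2038 − 576 = -2614;  -6225 − 2614 = -8839;  -15926 − 8839 = -24765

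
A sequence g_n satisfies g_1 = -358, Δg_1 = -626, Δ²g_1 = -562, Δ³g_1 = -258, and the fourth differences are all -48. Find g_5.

-7314

Build the table forward from the leading diagonal:
Fourth differences: -48, -48, -48, -48, -48
Third differences: -258, -306, -354, -402, -450
Second differences: -562, -820, -1126, -1480, -1882
First differences: -626, -1188, -2008, -3134, -4614
g: -358, -984, -2172, -4180, -7314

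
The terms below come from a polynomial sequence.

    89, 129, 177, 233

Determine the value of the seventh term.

449

D1: 40, 48, 56
D2: 8, 8
The second differences are constant (8).
56 + 8 = 64;  233 + 64 = 297
64 + 8 = 72;  297 + 72 = 369
72 + 8 = 80;  369 + 80 = 449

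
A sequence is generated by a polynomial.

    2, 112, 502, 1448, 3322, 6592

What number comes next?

11822

110, 390, 946, 1874, 3270
280, 556, 928, 1396
276, 372, 468
96, 96
The fourth differences are constant (96).
468 + 96 = 564;  1396 + 564 = 1960;  3270 + 1960 = 5230;  6592 + 5230 = 11822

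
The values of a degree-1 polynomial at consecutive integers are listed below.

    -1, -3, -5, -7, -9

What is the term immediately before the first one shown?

1

Δ: -2  -2  -2  -2
The first differences are constant at -2.
Work back: -1 + 2 = 1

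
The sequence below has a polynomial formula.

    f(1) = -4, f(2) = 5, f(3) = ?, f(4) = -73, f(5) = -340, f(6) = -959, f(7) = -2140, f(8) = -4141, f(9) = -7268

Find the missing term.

Using the last 6 terms:
First differences: -267  -619  -1181  -2001  -3127
Second differences: -352  -562  -820  -1126
Third differences: -210  -258  -306
Fourth differences: -48  -48
Constant fourth difference = -48.
Extend backward: -210 + 48 = -162;  -352 + 162 = -190;  -267 + 190 = -77;  -73 + 77 = 4

4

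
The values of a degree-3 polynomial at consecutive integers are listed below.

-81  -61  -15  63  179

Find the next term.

D1: 20, 46, 78, 116
D2: 26, 32, 38
D3: 6, 6
The third differences are constant (6).
38 + 6 = 44;  116 + 44 = 160;  179 + 160 = 339

339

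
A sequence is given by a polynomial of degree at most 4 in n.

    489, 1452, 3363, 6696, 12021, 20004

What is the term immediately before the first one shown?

96

D1: 963  1911  3333  5325  7983
D2: 948  1422  1992  2658
D3: 474  570  666
D4: 96  96
The fourth differences are constant at 96.
Work back: 474 − 96 = 378;  948 − 378 = 570;  963 − 570 = 393;  489 − 393 = 96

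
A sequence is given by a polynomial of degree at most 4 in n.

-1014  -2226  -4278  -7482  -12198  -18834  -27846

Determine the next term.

D1: -1212, -2052, -3204, -4716, -6636, -9012
D2: -840, -1152, -1512, -1920, -2376
D3: -312, -360, -408, -456
D4: -48, -48, -48
Constant fourth difference = -48, so extend:
-456 − 48 = -504;  -2376 − 504 = -2880;  -9012 − 2880 = -11892;  -27846 − 11892 = -39738

-39738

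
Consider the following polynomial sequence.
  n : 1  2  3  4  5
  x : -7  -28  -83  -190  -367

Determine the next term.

-632

Δ: -21, -55, -107, -177
Δ²: -34, -52, -70
Δ³: -18, -18
Constant third difference = -18, so extend:
-70 − 18 = -88;  -177 − 88 = -265;  -367 − 265 = -632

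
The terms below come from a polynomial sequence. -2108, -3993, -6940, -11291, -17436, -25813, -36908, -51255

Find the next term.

-69436

Δ: -1885, -2947, -4351, -6145, -8377, -11095, -14347
Δ²: -1062, -1404, -1794, -2232, -2718, -3252
Δ³: -342, -390, -438, -486, -534
Δ⁴: -48, -48, -48, -48
Constant fourth difference = -48, so extend:
-534 − 48 = -582;  -3252 − 582 = -3834;  -14347 − 3834 = -18181;  -51255 − 18181 = -69436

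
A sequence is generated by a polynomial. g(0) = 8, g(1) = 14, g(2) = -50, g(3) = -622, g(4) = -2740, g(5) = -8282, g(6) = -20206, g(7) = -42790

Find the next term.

6, -64, -572, -2118, -5542, -11924, -22584
-70, -508, -1546, -3424, -6382, -10660
-438, -1038, -1878, -2958, -4278
-600, -840, -1080, -1320
-240, -240, -240
The fifth differences are constant (-240).
-1320 − 240 = -1560;  -4278 − 1560 = -5838;  -10660 − 5838 = -16498;  -22584 − 16498 = -39082;  -42790 − 39082 = -81872

-81872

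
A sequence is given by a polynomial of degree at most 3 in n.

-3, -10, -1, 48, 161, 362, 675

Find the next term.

1124

Δ: -7  9  49  113  201  313
Δ²: 16  40  64  88  112
Δ³: 24  24  24  24
The third differences are constant (24).
112 + 24 = 136;  313 + 136 = 449;  675 + 449 = 1124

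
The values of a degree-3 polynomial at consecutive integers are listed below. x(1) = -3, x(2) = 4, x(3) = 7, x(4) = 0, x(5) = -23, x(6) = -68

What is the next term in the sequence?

D1: 7 , 3 , -7 , -23 , -45
D2: -4 , -10 , -16 , -22
D3: -6 , -6 , -6
Constant third difference = -6, so extend:
-22 − 6 = -28;  -45 − 28 = -73;  -68 − 73 = -141

-141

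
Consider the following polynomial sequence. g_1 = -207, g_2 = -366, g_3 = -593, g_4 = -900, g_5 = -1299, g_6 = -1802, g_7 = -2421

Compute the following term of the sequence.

-3168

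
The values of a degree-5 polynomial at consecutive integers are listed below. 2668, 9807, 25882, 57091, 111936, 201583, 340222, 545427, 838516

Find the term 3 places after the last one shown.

2521987

First differences: 7139 , 16075 , 31209 , 54845 , 89647 , 138639 , 205205 , 293089
Second differences: 8936 , 15134 , 23636 , 34802 , 48992 , 66566 , 87884
Third differences: 6198 , 8502 , 11166 , 14190 , 17574 , 21318
Fourth differences: 2304 , 2664 , 3024 , 3384 , 3744
Fifth differences: 360 , 360 , 360 , 360
The fifth differences are constant (360).
3744 + 360 = 4104;  21318 + 4104 = 25422;  87884 + 25422 = 113306;  293089 + 113306 = 406395;  838516 + 406395 = 1244911
4104 + 360 = 4464;  25422 + 4464 = 29886;  113306 + 29886 = 143192;  406395 + 143192 = 549587;  1244911 + 549587 = 1794498
4464 + 360 = 4824;  29886 + 4824 = 34710;  143192 + 34710 = 177902;  549587 + 177902 = 727489;  1794498 + 727489 = 2521987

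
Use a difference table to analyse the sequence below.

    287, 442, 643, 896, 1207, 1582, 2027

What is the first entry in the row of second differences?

D1: 155, 201, 253, 311, 375, 445
D2: 46, 52, 58, 64, 70
D3: 6, 6, 6, 6

46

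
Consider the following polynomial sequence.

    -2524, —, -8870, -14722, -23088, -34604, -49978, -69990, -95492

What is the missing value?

Using the last 7 terms:
First differences: -5852, -8366, -11516, -15374, -20012, -25502
Second differences: -2514, -3150, -3858, -4638, -5490
Third differences: -636, -708, -780, -852
Fourth differences: -72, -72, -72
Constant fourth difference = -72.
Extend backward: -636 + 72 = -564;  -2514 + 564 = -1950;  -5852 + 1950 = -3902;  -8870 + 3902 = -4968

-4968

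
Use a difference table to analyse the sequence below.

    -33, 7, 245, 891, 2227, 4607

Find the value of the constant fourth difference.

First differences: 40, 238, 646, 1336, 2380
Second differences: 198, 408, 690, 1044
Third differences: 210, 282, 354
Fourth differences: 72, 72

72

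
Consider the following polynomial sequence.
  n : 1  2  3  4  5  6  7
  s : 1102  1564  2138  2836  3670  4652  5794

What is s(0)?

740

462  574  698  834  982  1142
112  124  136  148  160
12  12  12  12
The third differences are constant at 12.
Work back: 112 − 12 = 100;  462 − 100 = 362;  1102 − 362 = 740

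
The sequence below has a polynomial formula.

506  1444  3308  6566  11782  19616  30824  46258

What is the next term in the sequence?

66866

First differences: 938, 1864, 3258, 5216, 7834, 11208, 15434
Second differences: 926, 1394, 1958, 2618, 3374, 4226
Third differences: 468, 564, 660, 756, 852
Fourth differences: 96, 96, 96, 96
Constant fourth difference = 96, so extend:
852 + 96 = 948;  4226 + 948 = 5174;  15434 + 5174 = 20608;  46258 + 20608 = 66866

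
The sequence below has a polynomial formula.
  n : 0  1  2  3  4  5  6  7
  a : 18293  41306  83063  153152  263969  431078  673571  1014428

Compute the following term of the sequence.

1480877

First differences: 23013 , 41757 , 70089 , 110817 , 167109 , 242493 , 340857
Second differences: 18744 , 28332 , 40728 , 56292 , 75384 , 98364
Third differences: 9588 , 12396 , 15564 , 19092 , 22980
Fourth differences: 2808 , 3168 , 3528 , 3888
Fifth differences: 360 , 360 , 360
Constant fifth difference = 360, so extend:
3888 + 360 = 4248;  22980 + 4248 = 27228;  98364 + 27228 = 125592;  340857 + 125592 = 466449;  1014428 + 466449 = 1480877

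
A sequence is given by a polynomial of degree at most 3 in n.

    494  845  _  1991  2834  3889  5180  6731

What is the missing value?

1336

Using the last 5 terms:
D1: 843, 1055, 1291, 1551
D2: 212, 236, 260
D3: 24, 24
Constant third difference = 24.
Extend backward: 212 − 24 = 188;  843 − 188 = 655;  1991 − 655 = 1336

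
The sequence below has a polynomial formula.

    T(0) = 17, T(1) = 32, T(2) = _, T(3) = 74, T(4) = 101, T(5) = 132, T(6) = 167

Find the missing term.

51

Using the last 4 terms:
D1: 27  31  35
D2: 4  4
Constant second difference = 4.
Extend backward: 27 − 4 = 23;  74 − 23 = 51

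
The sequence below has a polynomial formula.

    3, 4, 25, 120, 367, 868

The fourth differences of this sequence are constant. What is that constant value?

D1: 1, 21, 95, 247, 501
D2: 20, 74, 152, 254
D3: 54, 78, 102
D4: 24, 24

24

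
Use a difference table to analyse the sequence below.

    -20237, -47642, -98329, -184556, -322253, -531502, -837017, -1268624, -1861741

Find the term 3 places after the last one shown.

-5058292

D1: -27405, -50687, -86227, -137697, -209249, -305515, -431607, -593117
D2: -23282, -35540, -51470, -71552, -96266, -126092, -161510
D3: -12258, -15930, -20082, -24714, -29826, -35418
D4: -3672, -4152, -4632, -5112, -5592
D5: -480, -480, -480, -480
The fifth differences are constant (-480).
-5592 − 480 = -6072;  -35418 − 6072 = -41490;  -161510 − 41490 = -203000;  -593117 − 203000 = -796117;  -1861741 − 796117 = -2657858
-6072 − 480 = -6552;  -41490 − 6552 = -48042;  -203000 − 48042 = -251042;  -796117 − 251042 = -1047159;  -2657858 − 1047159 = -3705017
-6552 − 480 = -7032;  -48042 − 7032 = -55074;  -251042 − 55074 = -306116;  -1047159 − 306116 = -1353275;  -3705017 − 1353275 = -5058292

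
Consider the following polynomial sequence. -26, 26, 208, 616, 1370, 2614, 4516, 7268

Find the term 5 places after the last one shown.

42178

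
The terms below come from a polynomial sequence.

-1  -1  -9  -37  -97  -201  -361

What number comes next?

-589

First differences: 0, -8, -28, -60, -104, -160
Second differences: -8, -20, -32, -44, -56
Third differences: -12, -12, -12, -12
Constant third difference = -12, so extend:
-56 − 12 = -68;  -160 − 68 = -228;  -361 − 228 = -589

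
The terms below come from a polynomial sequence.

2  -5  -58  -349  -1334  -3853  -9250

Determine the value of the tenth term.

-66229

D1: -7  -53  -291  -985  -2519  -5397
D2: -46  -238  -694  -1534  -2878
D3: -192  -456  -840  -1344
D4: -264  -384  -504
D5: -120  -120
Constant fifth difference = -120, so extend:
-504 − 120 = -624;  -1344 − 624 = -1968;  -2878 − 1968 = -4846;  -5397 − 4846 = -10243;  -9250 − 10243 = -19493
-624 − 120 = -744;  -1968 − 744 = -2712;  -4846 − 2712 = -7558;  -10243 − 7558 = -17801;  -19493 − 17801 = -37294
-744 − 120 = -864;  -2712 − 864 = -3576;  -7558 − 3576 = -11134;  -17801 − 11134 = -28935;  -37294 − 28935 = -66229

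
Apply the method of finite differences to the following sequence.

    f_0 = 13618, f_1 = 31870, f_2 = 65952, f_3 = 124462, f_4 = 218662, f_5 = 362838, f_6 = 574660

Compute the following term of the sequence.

First differences: 18252, 34082, 58510, 94200, 144176, 211822
Second differences: 15830, 24428, 35690, 49976, 67646
Third differences: 8598, 11262, 14286, 17670
Fourth differences: 2664, 3024, 3384
Fifth differences: 360, 360
The fifth differences are constant (360).
3384 + 360 = 3744;  17670 + 3744 = 21414;  67646 + 21414 = 89060;  211822 + 89060 = 300882;  574660 + 300882 = 875542

875542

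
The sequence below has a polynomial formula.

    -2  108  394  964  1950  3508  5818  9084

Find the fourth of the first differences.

986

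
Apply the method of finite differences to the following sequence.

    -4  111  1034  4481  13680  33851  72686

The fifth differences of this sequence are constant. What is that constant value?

Δ: 115, 923, 3447, 9199, 20171, 38835
Δ²: 808, 2524, 5752, 10972, 18664
Δ³: 1716, 3228, 5220, 7692
Δ⁴: 1512, 1992, 2472
Δ⁵: 480, 480

480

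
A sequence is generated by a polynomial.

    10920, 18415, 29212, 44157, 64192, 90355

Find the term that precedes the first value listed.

7495  10797  14945  20035  26163
3302  4148  5090  6128
846  942  1038
96  96
The fourth differences are constant at 96.
Work back: 846 − 96 = 750;  3302 − 750 = 2552;  7495 − 2552 = 4943;  10920 − 4943 = 5977

5977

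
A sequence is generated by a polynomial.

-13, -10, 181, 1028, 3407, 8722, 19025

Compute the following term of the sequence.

37136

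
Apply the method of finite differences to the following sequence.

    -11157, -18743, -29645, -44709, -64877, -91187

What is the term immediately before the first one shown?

First differences: -7586, -10902, -15064, -20168, -26310
Second differences: -3316, -4162, -5104, -6142
Third differences: -846, -942, -1038
Fourth differences: -96, -96
The fourth differences are constant at -96.
Work back: -846 + 96 = -750;  -3316 + 750 = -2566;  -7586 + 2566 = -5020;  -11157 + 5020 = -6137

-6137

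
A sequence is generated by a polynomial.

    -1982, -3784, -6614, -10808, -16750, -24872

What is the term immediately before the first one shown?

-920

-1802  -2830  -4194  -5942  -8122
-1028  -1364  -1748  -2180
-336  -384  -432
-48  -48
The fourth differences are constant at -48.
Work back: -336 + 48 = -288;  -1028 + 288 = -740;  -1802 + 740 = -1062;  -1982 + 1062 = -920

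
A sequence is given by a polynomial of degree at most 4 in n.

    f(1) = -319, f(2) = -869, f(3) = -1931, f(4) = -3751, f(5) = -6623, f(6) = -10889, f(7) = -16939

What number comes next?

-25211

-550 , -1062 , -1820 , -2872 , -4266 , -6050
-512 , -758 , -1052 , -1394 , -1784
-246 , -294 , -342 , -390
-48 , -48 , -48
Fourth differences constant at -48.
-390 − 48 = -438;  -1784 − 438 = -2222;  -6050 − 2222 = -8272;  -16939 − 8272 = -25211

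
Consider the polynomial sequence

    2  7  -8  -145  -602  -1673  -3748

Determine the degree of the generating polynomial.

4

Δ: 5, -15, -137, -457, -1071, -2075
Δ²: -20, -122, -320, -614, -1004
Δ³: -102, -198, -294, -390
Δ⁴: -96, -96, -96
The fourth differences are constant, so the polynomial has degree 4.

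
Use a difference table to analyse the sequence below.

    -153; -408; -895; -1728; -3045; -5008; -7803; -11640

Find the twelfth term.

-42448

-255, -487, -833, -1317, -1963, -2795, -3837
-232, -346, -484, -646, -832, -1042
-114, -138, -162, -186, -210
-24, -24, -24, -24
Fourth differences constant at -24.
-210 − 24 = -234;  -1042 − 234 = -1276;  -3837 − 1276 = -5113;  -11640 − 5113 = -16753
-234 − 24 = -258;  -1276 − 258 = -1534;  -5113 − 1534 = -6647;  -16753 − 6647 = -23400
-258 − 24 = -282;  -1534 − 282 = -1816;  -6647 − 1816 = -8463;  -23400 − 8463 = -31863
-282 − 24 = -306;  -1816 − 306 = -2122;  -8463 − 2122 = -10585;  -31863 − 10585 = -42448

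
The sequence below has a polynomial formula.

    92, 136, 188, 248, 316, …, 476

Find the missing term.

Using the first 5 terms:
44  52  60  68
8  8  8
Constant second difference = 8.
Extend forward: 68 + 8 = 76;  316 + 76 = 392

392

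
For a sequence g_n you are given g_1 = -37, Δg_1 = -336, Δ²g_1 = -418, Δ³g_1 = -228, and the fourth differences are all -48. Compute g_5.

-4849

Build the table forward from the leading diagonal:
Δ⁴: -48  -48  -48  -48  -48
Δ³: -228  -276  -324  -372  -420
Δ²: -418  -646  -922  -1246  -1618
Δ: -336  -754  -1400  -2322  -3568
g: -37  -373  -1127  -2527  -4849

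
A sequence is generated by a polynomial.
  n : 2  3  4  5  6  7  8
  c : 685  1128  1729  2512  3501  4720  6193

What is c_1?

D1: 443, 601, 783, 989, 1219, 1473
D2: 158, 182, 206, 230, 254
D3: 24, 24, 24, 24
The third differences are constant at 24.
Work back: 158 − 24 = 134;  443 − 134 = 309;  685 − 309 = 376

376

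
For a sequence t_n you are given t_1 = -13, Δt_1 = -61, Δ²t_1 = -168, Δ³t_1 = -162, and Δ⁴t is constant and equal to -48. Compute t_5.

Build the table forward from the leading diagonal:
Δ⁴: -48, -48, -48, -48, -48
Δ³: -162, -210, -258, -306, -354
Δ²: -168, -330, -540, -798, -1104
Δ: -61, -229, -559, -1099, -1897
t: -13, -74, -303, -862, -1961

-1961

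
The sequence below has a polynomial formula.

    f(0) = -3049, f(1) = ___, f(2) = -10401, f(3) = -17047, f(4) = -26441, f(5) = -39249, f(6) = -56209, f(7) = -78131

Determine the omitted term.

-5909

Using the last 6 terms:
Δ: -6646, -9394, -12808, -16960, -21922
Δ²: -2748, -3414, -4152, -4962
Δ³: -666, -738, -810
Δ⁴: -72, -72
Constant fourth difference = -72.
Extend backward: -666 + 72 = -594;  -2748 + 594 = -2154;  -6646 + 2154 = -4492;  -10401 + 4492 = -5909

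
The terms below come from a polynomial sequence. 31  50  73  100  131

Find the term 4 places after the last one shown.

D1: 19 , 23 , 27 , 31
D2: 4 , 4 , 4
Constant second difference = 4, so extend:
31 + 4 = 35;  131 + 35 = 166
35 + 4 = 39;  166 + 39 = 205
39 + 4 = 43;  205 + 43 = 248
43 + 4 = 47;  248 + 47 = 295

295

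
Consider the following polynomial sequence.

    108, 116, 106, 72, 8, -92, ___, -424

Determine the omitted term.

-234

Using the first 6 terms:
8, -10, -34, -64, -100
-18, -24, -30, -36
-6, -6, -6
Constant third difference = -6.
Extend forward: -36 − 6 = -42;  -100 − 42 = -142;  -92 − 142 = -234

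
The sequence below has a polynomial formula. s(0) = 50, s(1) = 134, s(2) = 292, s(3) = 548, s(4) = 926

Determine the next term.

1450

84, 158, 256, 378
74, 98, 122
24, 24
The third differences are constant (24).
122 + 24 = 146;  378 + 146 = 524;  926 + 524 = 1450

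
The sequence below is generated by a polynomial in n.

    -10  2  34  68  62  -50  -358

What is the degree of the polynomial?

Δ: 12, 32, 34, -6, -112, -308
Δ²: 20, 2, -40, -106, -196
Δ³: -18, -42, -66, -90
Δ⁴: -24, -24, -24
The fourth differences are constant, so the polynomial has degree 4.

4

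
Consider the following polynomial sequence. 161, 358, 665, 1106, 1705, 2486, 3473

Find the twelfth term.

12338

D1: 197, 307, 441, 599, 781, 987
D2: 110, 134, 158, 182, 206
D3: 24, 24, 24, 24
The third differences are constant (24).
206 + 24 = 230;  987 + 230 = 1217;  3473 + 1217 = 4690
230 + 24 = 254;  1217 + 254 = 1471;  4690 + 1471 = 6161
254 + 24 = 278;  1471 + 278 = 1749;  6161 + 1749 = 7910
278 + 24 = 302;  1749 + 302 = 2051;  7910 + 2051 = 9961
302 + 24 = 326;  2051 + 326 = 2377;  9961 + 2377 = 12338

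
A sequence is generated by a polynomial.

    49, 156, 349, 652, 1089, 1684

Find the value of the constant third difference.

Δ: 107, 193, 303, 437, 595
Δ²: 86, 110, 134, 158
Δ³: 24, 24, 24

24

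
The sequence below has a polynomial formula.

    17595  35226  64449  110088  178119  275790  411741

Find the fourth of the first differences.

68031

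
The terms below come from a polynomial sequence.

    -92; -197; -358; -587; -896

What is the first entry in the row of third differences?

-12

Δ: -105, -161, -229, -309
Δ²: -56, -68, -80
Δ³: -12, -12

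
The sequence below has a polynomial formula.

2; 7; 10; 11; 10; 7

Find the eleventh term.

-38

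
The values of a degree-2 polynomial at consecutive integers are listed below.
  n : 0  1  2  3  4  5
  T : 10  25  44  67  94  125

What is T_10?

340

15, 19, 23, 27, 31
4, 4, 4, 4
The second differences are constant (4).
31 + 4 = 35;  125 + 35 = 160
35 + 4 = 39;  160 + 39 = 199
39 + 4 = 43;  199 + 43 = 242
43 + 4 = 47;  242 + 47 = 289
47 + 4 = 51;  289 + 51 = 340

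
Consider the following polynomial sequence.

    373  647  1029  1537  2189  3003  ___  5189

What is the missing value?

Using the first 6 terms:
D1: 274, 382, 508, 652, 814
D2: 108, 126, 144, 162
D3: 18, 18, 18
Constant third difference = 18.
Extend forward: 162 + 18 = 180;  814 + 180 = 994;  3003 + 994 = 3997

3997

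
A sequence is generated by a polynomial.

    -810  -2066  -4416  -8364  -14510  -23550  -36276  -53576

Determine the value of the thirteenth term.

-246486

-1256, -2350, -3948, -6146, -9040, -12726, -17300
-1094, -1598, -2198, -2894, -3686, -4574
-504, -600, -696, -792, -888
-96, -96, -96, -96
The fourth differences are constant (-96).
-888 − 96 = -984;  -4574 − 984 = -5558;  -17300 − 5558 = -22858;  -53576 − 22858 = -76434
-984 − 96 = -1080;  -5558 − 1080 = -6638;  -22858 − 6638 = -29496;  -76434 − 29496 = -105930
-1080 − 96 = -1176;  -6638 − 1176 = -7814;  -29496 − 7814 = -37310;  -105930 − 37310 = -143240
-1176 − 96 = -1272;  -7814 − 1272 = -9086;  -37310 − 9086 = -46396;  -143240 − 46396 = -189636
-1272 − 96 = -1368;  -9086 − 1368 = -10454;  -46396 − 10454 = -56850;  -189636 − 56850 = -246486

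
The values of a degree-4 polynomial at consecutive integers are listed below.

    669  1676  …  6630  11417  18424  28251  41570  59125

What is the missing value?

3535

Using the last 6 terms:
D1: 4787  7007  9827  13319  17555
D2: 2220  2820  3492  4236
D3: 600  672  744
D4: 72  72
Constant fourth difference = 72.
Extend backward: 600 − 72 = 528;  2220 − 528 = 1692;  4787 − 1692 = 3095;  6630 − 3095 = 3535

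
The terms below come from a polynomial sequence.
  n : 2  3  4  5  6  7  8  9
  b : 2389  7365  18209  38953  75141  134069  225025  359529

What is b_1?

4976  10844  20744  36188  58928  90956  134504
5868  9900  15444  22740  32028  43548
4032  5544  7296  9288  11520
1512  1752  1992  2232
240  240  240
The fifth differences are constant at 240.
Work back: 1512 − 240 = 1272;  4032 − 1272 = 2760;  5868 − 2760 = 3108;  4976 − 3108 = 1868;  2389 − 1868 = 521

521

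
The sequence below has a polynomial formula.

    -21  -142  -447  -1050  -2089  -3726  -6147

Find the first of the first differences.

-121

First differences: -121, -305, -603, -1039, -1637, -2421
Second differences: -184, -298, -436, -598, -784
Third differences: -114, -138, -162, -186
Fourth differences: -24, -24, -24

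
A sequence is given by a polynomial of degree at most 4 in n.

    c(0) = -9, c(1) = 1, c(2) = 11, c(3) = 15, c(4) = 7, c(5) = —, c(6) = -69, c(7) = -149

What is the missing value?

-19

Using the first 5 terms:
Δ: 10  10  4  -8
Δ²: 0  -6  -12
Δ³: -6  -6
Constant third difference = -6.
Extend forward: -12 − 6 = -18;  -8 − 18 = -26;  7 − 26 = -19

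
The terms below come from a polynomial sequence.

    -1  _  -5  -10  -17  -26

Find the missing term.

-2

Using the last 4 terms:
-5  -7  -9
-2  -2
Constant second difference = -2.
Extend backward: -5 + 2 = -3;  -5 + 3 = -2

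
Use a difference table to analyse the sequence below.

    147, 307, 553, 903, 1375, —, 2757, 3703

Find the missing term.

Using the first 5 terms:
160  246  350  472
86  104  122
18  18
Constant third difference = 18.
Extend forward: 122 + 18 = 140;  472 + 140 = 612;  1375 + 612 = 1987

1987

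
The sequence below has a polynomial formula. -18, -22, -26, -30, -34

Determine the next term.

D1: -4, -4, -4, -4
The first differences are constant (-4).
-34 − 4 = -38

-38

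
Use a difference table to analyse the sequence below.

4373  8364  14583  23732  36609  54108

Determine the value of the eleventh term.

First differences: 3991, 6219, 9149, 12877, 17499
Second differences: 2228, 2930, 3728, 4622
Third differences: 702, 798, 894
Fourth differences: 96, 96
Fourth differences constant at 96.
894 + 96 = 990;  4622 + 990 = 5612;  17499 + 5612 = 23111;  54108 + 23111 = 77219
990 + 96 = 1086;  5612 + 1086 = 6698;  23111 + 6698 = 29809;  77219 + 29809 = 107028
1086 + 96 = 1182;  6698 + 1182 = 7880;  29809 + 7880 = 37689;  107028 + 37689 = 144717
1182 + 96 = 1278;  7880 + 1278 = 9158;  37689 + 9158 = 46847;  144717 + 46847 = 191564
1278 + 96 = 1374;  9158 + 1374 = 10532;  46847 + 10532 = 57379;  191564 + 57379 = 248943

248943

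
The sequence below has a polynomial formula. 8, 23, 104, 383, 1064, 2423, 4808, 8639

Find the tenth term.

First differences: 15, 81, 279, 681, 1359, 2385, 3831
Second differences: 66, 198, 402, 678, 1026, 1446
Third differences: 132, 204, 276, 348, 420
Fourth differences: 72, 72, 72, 72
Constant fourth difference = 72, so extend:
420 + 72 = 492;  1446 + 492 = 1938;  3831 + 1938 = 5769;  8639 + 5769 = 14408
492 + 72 = 564;  1938 + 564 = 2502;  5769 + 2502 = 8271;  14408 + 8271 = 22679

22679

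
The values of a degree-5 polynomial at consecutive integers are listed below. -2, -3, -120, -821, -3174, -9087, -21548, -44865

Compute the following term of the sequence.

Δ: -1  -117  -701  -2353  -5913  -12461  -23317
Δ²: -116  -584  -1652  -3560  -6548  -10856
Δ³: -468  -1068  -1908  -2988  -4308
Δ⁴: -600  -840  -1080  -1320
Δ⁵: -240  -240  -240
Constant fifth difference = -240, so extend:
-1320 − 240 = -1560;  -4308 − 1560 = -5868;  -10856 − 5868 = -16724;  -23317 − 16724 = -40041;  -44865 − 40041 = -84906

-84906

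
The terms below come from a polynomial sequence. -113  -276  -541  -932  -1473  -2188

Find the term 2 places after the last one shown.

-4236

-163, -265, -391, -541, -715
-102, -126, -150, -174
-24, -24, -24
The third differences are constant (-24).
-174 − 24 = -198;  -715 − 198 = -913;  -2188 − 913 = -3101
-198 − 24 = -222;  -913 − 222 = -1135;  -3101 − 1135 = -4236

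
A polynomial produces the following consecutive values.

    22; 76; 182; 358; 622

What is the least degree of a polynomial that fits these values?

3

First differences: 54, 106, 176, 264
Second differences: 52, 70, 88
Third differences: 18, 18
The third differences are constant, so the polynomial has degree 3.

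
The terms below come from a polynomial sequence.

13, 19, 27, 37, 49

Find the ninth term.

Δ: 6, 8, 10, 12
Δ²: 2, 2, 2
The second differences are constant (2).
12 + 2 = 14;  49 + 14 = 63
14 + 2 = 16;  63 + 16 = 79
16 + 2 = 18;  79 + 18 = 97
18 + 2 = 20;  97 + 20 = 117

117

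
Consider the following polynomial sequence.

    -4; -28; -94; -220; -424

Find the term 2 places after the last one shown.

-24, -66, -126, -204
-42, -60, -78
-18, -18
Third differences constant at -18.
-78 − 18 = -96;  -204 − 96 = -300;  -424 − 300 = -724
-96 − 18 = -114;  -300 − 114 = -414;  -724 − 414 = -1138

-1138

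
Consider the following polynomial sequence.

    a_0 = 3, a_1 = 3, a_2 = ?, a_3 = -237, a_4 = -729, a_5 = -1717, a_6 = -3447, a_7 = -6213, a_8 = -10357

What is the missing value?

Using the last 6 terms:
D1: -492, -988, -1730, -2766, -4144
D2: -496, -742, -1036, -1378
D3: -246, -294, -342
D4: -48, -48
Constant fourth difference = -48.
Extend backward: -246 + 48 = -198;  -496 + 198 = -298;  -492 + 298 = -194;  -237 + 194 = -43

-43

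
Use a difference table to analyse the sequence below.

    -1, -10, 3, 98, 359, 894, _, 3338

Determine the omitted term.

Using the first 6 terms:
D1: -9, 13, 95, 261, 535
D2: 22, 82, 166, 274
D3: 60, 84, 108
D4: 24, 24
Constant fourth difference = 24.
Extend forward: 108 + 24 = 132;  274 + 132 = 406;  535 + 406 = 941;  894 + 941 = 1835

1835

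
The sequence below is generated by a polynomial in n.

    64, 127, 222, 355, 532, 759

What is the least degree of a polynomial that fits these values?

First differences: 63, 95, 133, 177, 227
Second differences: 32, 38, 44, 50
Third differences: 6, 6, 6
The third differences are constant, so the polynomial has degree 3.

3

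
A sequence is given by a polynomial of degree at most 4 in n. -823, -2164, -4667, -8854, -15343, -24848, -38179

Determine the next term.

-1341  -2503  -4187  -6489  -9505  -13331
-1162  -1684  -2302  -3016  -3826
-522  -618  -714  -810
-96  -96  -96
Fourth differences constant at -96.
-810 − 96 = -906;  -3826 − 906 = -4732;  -13331 − 4732 = -18063;  -38179 − 18063 = -56242

-56242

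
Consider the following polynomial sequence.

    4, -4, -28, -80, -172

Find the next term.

-316

-8  -24  -52  -92
-16  -28  -40
-12  -12
Constant third difference = -12, so extend:
-40 − 12 = -52;  -92 − 52 = -144;  -172 − 144 = -316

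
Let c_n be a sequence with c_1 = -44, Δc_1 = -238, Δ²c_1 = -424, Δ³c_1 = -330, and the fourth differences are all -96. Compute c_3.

-944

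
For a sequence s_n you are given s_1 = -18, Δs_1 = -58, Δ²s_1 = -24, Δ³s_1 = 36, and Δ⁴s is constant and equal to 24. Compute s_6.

-68

Build the table forward from the leading diagonal:
Δ⁴: 24  24  24  24  24  24
Δ³: 36  60  84  108  132  156
Δ²: -24  12  72  156  264  396
Δ: -58  -82  -70  2  158  422
s: -18  -76  -158  -228  -226  -68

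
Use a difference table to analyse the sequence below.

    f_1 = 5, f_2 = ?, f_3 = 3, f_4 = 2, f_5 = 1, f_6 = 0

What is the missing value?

Using the last 4 terms:
-1, -1, -1
Constant first difference = -1.
Extend backward: 3 + 1 = 4

4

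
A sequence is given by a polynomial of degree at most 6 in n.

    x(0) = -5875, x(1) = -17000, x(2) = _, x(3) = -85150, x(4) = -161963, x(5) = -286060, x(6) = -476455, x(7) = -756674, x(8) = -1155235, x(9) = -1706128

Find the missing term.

Using the last 7 terms:
Δ: -76813  -124097  -190395  -280219  -398561  -550893
Δ²: -47284  -66298  -89824  -118342  -152332
Δ³: -19014  -23526  -28518  -33990
Δ⁴: -4512  -4992  -5472
Δ⁵: -480  -480
Constant fifth difference = -480.
Extend backward: -4512 + 480 = -4032;  -19014 + 4032 = -14982;  -47284 + 14982 = -32302;  -76813 + 32302 = -44511;  -85150 + 44511 = -40639

-40639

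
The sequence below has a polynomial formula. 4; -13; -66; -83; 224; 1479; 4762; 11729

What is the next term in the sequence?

First differences: -17  -53  -17  307  1255  3283  6967
Second differences: -36  36  324  948  2028  3684
Third differences: 72  288  624  1080  1656
Fourth differences: 216  336  456  576
Fifth differences: 120  120  120
Constant fifth difference = 120, so extend:
576 + 120 = 696;  1656 + 696 = 2352;  3684 + 2352 = 6036;  6967 + 6036 = 13003;  11729 + 13003 = 24732

24732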